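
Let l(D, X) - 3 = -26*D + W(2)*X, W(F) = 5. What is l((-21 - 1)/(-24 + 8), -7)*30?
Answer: -4065/2 ≈ -2032.5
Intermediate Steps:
l(D, X) = 3 - 26*D + 5*X (l(D, X) = 3 + (-26*D + 5*X) = 3 - 26*D + 5*X)
l((-21 - 1)/(-24 + 8), -7)*30 = (3 - 26*(-21 - 1)/(-24 + 8) + 5*(-7))*30 = (3 - (-572)/(-16) - 35)*30 = (3 - (-572)*(-1)/16 - 35)*30 = (3 - 26*11/8 - 35)*30 = (3 - 143/4 - 35)*30 = -271/4*30 = -4065/2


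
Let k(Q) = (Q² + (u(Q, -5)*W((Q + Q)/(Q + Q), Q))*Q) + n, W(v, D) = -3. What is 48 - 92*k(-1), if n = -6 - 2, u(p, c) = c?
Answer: 2072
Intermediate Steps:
n = -8
k(Q) = -8 + Q² + 15*Q (k(Q) = (Q² + (-5*(-3))*Q) - 8 = (Q² + 15*Q) - 8 = -8 + Q² + 15*Q)
48 - 92*k(-1) = 48 - 92*(-8 + (-1)² + 15*(-1)) = 48 - 92*(-8 + 1 - 15) = 48 - 92*(-22) = 48 + 2024 = 2072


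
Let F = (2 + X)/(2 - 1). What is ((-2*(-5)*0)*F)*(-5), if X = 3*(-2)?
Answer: 0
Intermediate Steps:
X = -6
F = -4 (F = (2 - 6)/(2 - 1) = -4/1 = -4*1 = -4)
((-2*(-5)*0)*F)*(-5) = ((-2*(-5)*0)*(-4))*(-5) = ((10*0)*(-4))*(-5) = (0*(-4))*(-5) = 0*(-5) = 0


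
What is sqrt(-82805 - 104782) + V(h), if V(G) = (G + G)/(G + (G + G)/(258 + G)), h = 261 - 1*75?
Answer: 444/223 + 3*I*sqrt(20843) ≈ 1.991 + 433.11*I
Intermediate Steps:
h = 186 (h = 261 - 75 = 186)
V(G) = 2*G/(G + 2*G/(258 + G)) (V(G) = (2*G)/(G + (2*G)/(258 + G)) = (2*G)/(G + 2*G/(258 + G)) = 2*G/(G + 2*G/(258 + G)))
sqrt(-82805 - 104782) + V(h) = sqrt(-82805 - 104782) + 2*(258 + 186)/(260 + 186) = sqrt(-187587) + 2*444/446 = 3*I*sqrt(20843) + 2*(1/446)*444 = 3*I*sqrt(20843) + 444/223 = 444/223 + 3*I*sqrt(20843)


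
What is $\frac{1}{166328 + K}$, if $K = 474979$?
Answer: $\frac{1}{641307} \approx 1.5593 \cdot 10^{-6}$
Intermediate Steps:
$\frac{1}{166328 + K} = \frac{1}{166328 + 474979} = \frac{1}{641307}$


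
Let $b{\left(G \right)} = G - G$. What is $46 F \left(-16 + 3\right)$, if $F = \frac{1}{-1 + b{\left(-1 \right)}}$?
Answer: $598$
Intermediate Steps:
$b{\left(G \right)} = 0$
$F = -1$ ($F = \frac{1}{-1 + 0} = \frac{1}{-1} = -1$)
$46 F \left(-16 + 3\right) = 46 \left(-1\right) \left(-16 + 3\right) = \left(-46\right) \left(-13\right) = 598$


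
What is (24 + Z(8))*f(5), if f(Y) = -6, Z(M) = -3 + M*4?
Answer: -318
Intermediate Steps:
Z(M) = -3 + 4*M
(24 + Z(8))*f(5) = (24 + (-3 + 4*8))*(-6) = (24 + (-3 + 32))*(-6) = (24 + 29)*(-6) = 53*(-6) = -318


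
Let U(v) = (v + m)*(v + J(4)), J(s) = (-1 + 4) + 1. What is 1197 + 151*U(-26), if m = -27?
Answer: 177263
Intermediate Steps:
J(s) = 4 (J(s) = 3 + 1 = 4)
U(v) = (-27 + v)*(4 + v) (U(v) = (v - 27)*(v + 4) = (-27 + v)*(4 + v))
1197 + 151*U(-26) = 1197 + 151*(-108 + (-26)**2 - 23*(-26)) = 1197 + 151*(-108 + 676 + 598) = 1197 + 151*1166 = 1197 + 176066 = 177263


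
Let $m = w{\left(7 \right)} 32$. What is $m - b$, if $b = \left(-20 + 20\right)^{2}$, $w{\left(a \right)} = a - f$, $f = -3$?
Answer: $320$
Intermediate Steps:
$w{\left(a \right)} = 3 + a$ ($w{\left(a \right)} = a - -3 = a + 3 = 3 + a$)
$b = 0$ ($b = 0^{2} = 0$)
$m = 320$ ($m = \left(3 + 7\right) 32 = 10 \cdot 32 = 320$)
$m - b = 320 - 0 = 320 + 0 = 320$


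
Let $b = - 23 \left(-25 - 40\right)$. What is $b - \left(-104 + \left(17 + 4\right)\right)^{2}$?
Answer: $-5394$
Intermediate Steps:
$b = 1495$ ($b = \left(-23\right) \left(-65\right) = 1495$)
$b - \left(-104 + \left(17 + 4\right)\right)^{2} = 1495 - \left(-104 + \left(17 + 4\right)\right)^{2} = 1495 - \left(-104 + 21\right)^{2} = 1495 - \left(-83\right)^{2} = 1495 - 6889 = -5394$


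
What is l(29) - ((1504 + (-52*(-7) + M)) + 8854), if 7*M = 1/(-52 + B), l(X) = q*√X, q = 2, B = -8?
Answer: -4503239/420 + 2*√29 ≈ -10711.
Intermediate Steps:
l(X) = 2*√X
M = -1/420 (M = 1/(7*(-52 - 8)) = (⅐)/(-60) = (⅐)*(-1/60) = -1/420 ≈ -0.0023810)
l(29) - ((1504 + (-52*(-7) + M)) + 8854) = 2*√29 - ((1504 + (-52*(-7) - 1/420)) + 8854) = 2*√29 - ((1504 + (364 - 1/420)) + 8854) = 2*√29 - ((1504 + 152879/420) + 8854) = 2*√29 - (784559/420 + 8854) = 2*√29 - 1*4503239/420 = 2*√29 - 4503239/420 = -4503239/420 + 2*√29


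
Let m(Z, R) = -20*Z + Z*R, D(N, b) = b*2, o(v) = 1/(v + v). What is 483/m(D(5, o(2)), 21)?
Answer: 966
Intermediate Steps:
o(v) = 1/(2*v)
D(N, b) = 2*b
m(Z, R) = -20*Z + R*Z
483/m(D(5, o(2)), 21) = 483/(((2*((½)/2))*(-20 + 21))) = 483/(((2*((½)*(½)))*1)) = 483/(((2*(¼))*1)) = 483/(((½)*1)) = 483/(½) = 483*2 = 966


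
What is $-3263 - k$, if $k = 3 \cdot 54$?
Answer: $-3425$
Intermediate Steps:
$k = 162$
$-3263 - k = -3263 - 162 = -3425$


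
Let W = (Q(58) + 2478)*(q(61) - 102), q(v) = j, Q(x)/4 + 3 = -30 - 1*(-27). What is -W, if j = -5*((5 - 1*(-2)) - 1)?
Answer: 323928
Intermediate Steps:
Q(x) = -24 (Q(x) = -12 + 4*(-30 - 1*(-27)) = -12 + 4*(-30 + 27) = -12 + 4*(-3) = -12 - 12 = -24)
j = -30 (j = -5*((5 + 2) - 1) = -5*(7 - 1) = -5*6 = -30)
q(v) = -30
W = -323928 (W = (-24 + 2478)*(-30 - 102) = 2454*(-132) = -323928)
-W = -1*(-323928) = 323928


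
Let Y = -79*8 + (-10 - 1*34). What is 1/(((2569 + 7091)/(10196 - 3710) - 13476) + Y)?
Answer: -47/665074 ≈ -7.0669e-5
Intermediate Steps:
Y = -676 (Y = -632 + (-10 - 34) = -632 - 44 = -676)
1/(((2569 + 7091)/(10196 - 3710) - 13476) + Y) = 1/(((2569 + 7091)/(10196 - 3710) - 13476) - 676) = 1/((9660/6486 - 13476) - 676) = 1/((9660*(1/6486) - 13476) - 676) = 1/((70/47 - 13476) - 676) = 1/(-633302/47 - 676) = 1/(-665074/47) = -47/665074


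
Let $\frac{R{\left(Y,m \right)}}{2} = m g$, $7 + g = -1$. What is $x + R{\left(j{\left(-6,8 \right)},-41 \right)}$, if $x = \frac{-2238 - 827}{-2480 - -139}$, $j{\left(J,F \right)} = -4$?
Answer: $\frac{1538761}{2341} \approx 657.31$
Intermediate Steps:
$g = -8$ ($g = -7 - 1 = -8$)
$R{\left(Y,m \right)} = - 16 m$ ($R{\left(Y,m \right)} = 2 m \left(-8\right) = 2 \left(- 8 m\right) = - 16 m$)
$x = \frac{3065}{2341}$ ($x = - \frac{3065}{-2480 + \left(-426 + 565\right)} = - \frac{3065}{-2480 + 139} = - \frac{3065}{-2341} = \left(-3065\right) \left(- \frac{1}{2341}\right) = \frac{3065}{2341} \approx 1.3093$)
$x + R{\left(j{\left(-6,8 \right)},-41 \right)} = \frac{3065}{2341} - -656 = \frac{3065}{2341} + 656 = \frac{1538761}{2341}$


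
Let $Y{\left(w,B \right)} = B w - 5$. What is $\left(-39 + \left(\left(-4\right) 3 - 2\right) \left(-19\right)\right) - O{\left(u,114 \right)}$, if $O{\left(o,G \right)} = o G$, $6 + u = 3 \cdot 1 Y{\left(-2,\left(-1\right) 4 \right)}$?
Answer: $-115$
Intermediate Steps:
$Y{\left(w,B \right)} = -5 + B w$
$u = 3$ ($u = -6 + 3 \cdot 1 \left(-5 + \left(-1\right) 4 \left(-2\right)\right) = -6 + 3 \left(-5 - -8\right) = -6 + 3 \left(-5 + 8\right) = -6 + 3 \cdot 3 = -6 + 9 = 3$)
$O{\left(o,G \right)} = G o$
$\left(-39 + \left(\left(-4\right) 3 - 2\right) \left(-19\right)\right) - O{\left(u,114 \right)} = \left(-39 + \left(\left(-4\right) 3 - 2\right) \left(-19\right)\right) - 114 \cdot 3 = \left(-39 + \left(-12 - 2\right) \left(-19\right)\right) - 342 = \left(-39 - -266\right) - 342 = \left(-39 + 266\right) - 342 = 227 - 342 = -115$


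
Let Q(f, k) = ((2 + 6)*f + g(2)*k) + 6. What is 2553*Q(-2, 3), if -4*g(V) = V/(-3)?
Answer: -48507/2 ≈ -24254.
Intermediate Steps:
g(V) = V/12 (g(V) = -V/(4*(-3)) = -V*(-1)/(4*3) = -(-1)*V/12 = V/12)
Q(f, k) = 6 + 8*f + k/6 (Q(f, k) = ((2 + 6)*f + ((1/12)*2)*k) + 6 = (8*f + k/6) + 6 = 6 + 8*f + k/6)
2553*Q(-2, 3) = 2553*(6 + 8*(-2) + (1/6)*3) = 2553*(6 - 16 + 1/2) = 2553*(-19/2) = -48507/2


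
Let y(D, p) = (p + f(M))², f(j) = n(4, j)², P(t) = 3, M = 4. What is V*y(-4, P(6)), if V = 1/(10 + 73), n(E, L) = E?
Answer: 361/83 ≈ 4.3494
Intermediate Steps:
f(j) = 16 (f(j) = 4² = 16)
y(D, p) = (16 + p)² (y(D, p) = (p + 16)² = (16 + p)²)
V = 1/83 ≈ 0.012048
V*y(-4, P(6)) = (16 + 3)²/83 = (1/83)*19² = (1/83)*361 = 361/83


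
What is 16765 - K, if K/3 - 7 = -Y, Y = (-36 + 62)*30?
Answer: 19084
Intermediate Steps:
Y = 780 (Y = 26*30 = 780)
K = -2319 (K = 21 + 3*(-1*780) = 21 + 3*(-780) = 21 - 2340 = -2319)
16765 - K = 16765 - 1*(-2319) = 16765 + 2319 = 19084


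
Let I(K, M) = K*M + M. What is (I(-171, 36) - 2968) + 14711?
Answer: 5623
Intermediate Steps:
I(K, M) = M + K*M
(I(-171, 36) - 2968) + 14711 = (36*(1 - 171) - 2968) + 14711 = (36*(-170) - 2968) + 14711 = (-6120 - 2968) + 14711 = -9088 + 14711 = 5623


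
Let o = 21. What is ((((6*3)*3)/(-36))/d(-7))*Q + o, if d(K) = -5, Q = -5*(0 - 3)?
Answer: 51/2 ≈ 25.500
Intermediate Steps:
Q = 15 (Q = -5*(-3) = 15)
((((6*3)*3)/(-36))/d(-7))*Q + o = ((((6*3)*3)/(-36))/(-5))*15 + 21 = (((18*3)*(-1/36))*(-1/5))*15 + 21 = ((54*(-1/36))*(-1/5))*15 + 21 = -3/2*(-1/5)*15 + 21 = (3/10)*15 + 21 = 9/2 + 21 = 51/2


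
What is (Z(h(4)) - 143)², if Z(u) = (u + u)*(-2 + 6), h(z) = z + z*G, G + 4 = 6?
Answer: 2209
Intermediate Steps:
G = 2 (G = -4 + 6 = 2)
h(z) = 3*z (h(z) = z + z*2 = z + 2*z = 3*z)
Z(u) = 8*u (Z(u) = (2*u)*4 = 8*u)
(Z(h(4)) - 143)² = (8*(3*4) - 143)² = (8*12 - 143)² = (96 - 143)² = (-47)² = 2209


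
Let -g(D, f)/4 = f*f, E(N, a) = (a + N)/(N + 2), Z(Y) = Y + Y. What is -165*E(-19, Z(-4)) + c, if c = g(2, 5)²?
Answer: 165545/17 ≈ 9737.9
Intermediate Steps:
Z(Y) = 2*Y
E(N, a) = (N + a)/(2 + N)
g(D, f) = -4*f² (g(D, f) = -4*f*f = -4*f²)
c = 10000 (c = (-4*5²)² = (-4*25)² = (-100)² = 10000)
-165*E(-19, Z(-4)) + c = -165*(-19 + 2*(-4))/(2 - 19) + 10000 = -165*(-19 - 8)/(-17) + 10000 = -(-165)*(-27)/17 + 10000 = -165*27/17 + 10000 = -4455/17 + 10000 = 165545/17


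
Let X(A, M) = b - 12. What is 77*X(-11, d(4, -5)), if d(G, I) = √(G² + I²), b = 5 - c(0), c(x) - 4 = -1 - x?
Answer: -770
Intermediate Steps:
c(x) = 3 - x (c(x) = 4 + (-1 - x) = 3 - x)
b = 2 (b = 5 - (3 - 1*0) = 5 - (3 + 0) = 5 - 1*3 = 5 - 3 = 2)
X(A, M) = -10 (X(A, M) = 2 - 12 = -10)
77*X(-11, d(4, -5)) = 77*(-10) = -770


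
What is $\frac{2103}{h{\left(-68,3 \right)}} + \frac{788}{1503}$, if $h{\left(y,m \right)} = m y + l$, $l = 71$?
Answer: $- \frac{3056005}{199899} \approx -15.288$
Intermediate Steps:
$h{\left(y,m \right)} = 71 + m y$ ($h{\left(y,m \right)} = m y + 71 = 71 + m y$)
$\frac{2103}{h{\left(-68,3 \right)}} + \frac{788}{1503} = \frac{2103}{71 + 3 \left(-68\right)} + \frac{788}{1503} = \frac{2103}{71 - 204} + 788 \cdot \frac{1}{1503} = \frac{2103}{-133} + \frac{788}{1503} = 2103 \left(- \frac{1}{133}\right) + \frac{788}{1503} = - \frac{2103}{133} + \frac{788}{1503} = - \frac{3056005}{199899}$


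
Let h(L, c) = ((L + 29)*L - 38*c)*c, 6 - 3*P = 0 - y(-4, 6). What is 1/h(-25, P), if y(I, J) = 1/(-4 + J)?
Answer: -18/7111 ≈ -0.0025313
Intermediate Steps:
P = 13/6 (P = 2 - (0 - 1/(-4 + 6))/3 = 2 - (0 - 1/2)/3 = 2 - 1/3*(-1/2) = 2 + 1/6 = 13/6 ≈ 2.1667)
h(L, c) = c*(-38*c + L*(29 + L)) (h(L, c) = ((29 + L)*L - 38*c)*c = (L*(29 + L) - 38*c)*c = (-38*c + L*(29 + L))*c = c*(-38*c + L*(29 + L)))
1/h(-25, P) = 1/(13*((-25)**2 - 38*13/6 + 29*(-25))/6) = 1/(13*(625 - 247/3 - 725)/6) = 1/((13/6)*(-547/3)) = 1/(-7111/18) = -18/7111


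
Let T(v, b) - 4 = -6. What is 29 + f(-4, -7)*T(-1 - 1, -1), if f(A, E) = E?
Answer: 43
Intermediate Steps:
T(v, b) = -2 (T(v, b) = 4 - 6 = -2)
29 + f(-4, -7)*T(-1 - 1, -1) = 29 - 7*(-2) = 29 + 14 = 43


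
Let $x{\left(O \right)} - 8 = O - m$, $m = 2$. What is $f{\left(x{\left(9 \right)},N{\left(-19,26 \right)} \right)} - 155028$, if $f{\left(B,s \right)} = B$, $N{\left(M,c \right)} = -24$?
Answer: $-155013$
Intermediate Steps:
$x{\left(O \right)} = 6 + O$ ($x{\left(O \right)} = 8 + \left(O - 2\right) = 8 + \left(-2 + O\right) = 6 + O$)
$f{\left(x{\left(9 \right)},N{\left(-19,26 \right)} \right)} - 155028 = \left(6 + 9\right) - 155028 = 15 - 155028 = -155013$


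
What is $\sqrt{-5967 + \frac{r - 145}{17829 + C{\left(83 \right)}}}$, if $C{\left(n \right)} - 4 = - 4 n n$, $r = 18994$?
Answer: $\frac{i \sqrt{62698214530}}{3241} \approx 77.259 i$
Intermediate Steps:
$C{\left(n \right)} = 4 - 4 n^{2}$ ($C{\left(n \right)} = 4 + - 4 n n = 4 - 4 n^{2}$)
$\sqrt{-5967 + \frac{r - 145}{17829 + C{\left(83 \right)}}} = \sqrt{-5967 + \frac{18994 - 145}{17829 + \left(4 - 4 \cdot 83^{2}\right)}} = \sqrt{-5967 + \frac{18849}{17829 + \left(4 - 27556\right)}} = \sqrt{-5967 + \frac{18849}{17829 - 27552}} = \sqrt{-5967 + \frac{18849}{-9723}} = \sqrt{-5967 + 18849 \left(- \frac{1}{9723}\right)} = \sqrt{-5967 - \frac{6283}{3241}} = \sqrt{- \frac{19345330}{3241}} = \frac{i \sqrt{62698214530}}{3241}$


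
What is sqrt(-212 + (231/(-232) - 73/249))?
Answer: I*sqrt(177943795782)/28884 ≈ 14.604*I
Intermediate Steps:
sqrt(-212 + (231/(-232) - 73/249)) = sqrt(-212 + (231*(-1/232) - 73*1/249)) = sqrt(-212 + (-231/232 - 73/249)) = sqrt(-212 - 74455/57768) = sqrt(-12321271/57768) = I*sqrt(177943795782)/28884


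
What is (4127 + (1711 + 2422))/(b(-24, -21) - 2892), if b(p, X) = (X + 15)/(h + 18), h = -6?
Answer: -3304/1157 ≈ -2.8557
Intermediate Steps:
b(p, X) = 5/4 + X/12 (b(p, X) = (X + 15)/(-6 + 18) = (15 + X)/12 = (15 + X)*(1/12) = 5/4 + X/12)
(4127 + (1711 + 2422))/(b(-24, -21) - 2892) = (4127 + (1711 + 2422))/((5/4 + (1/12)*(-21)) - 2892) = (4127 + 4133)/((5/4 - 7/4) - 2892) = 8260/(-½ - 2892) = 8260/(-5785/2) = 8260*(-2/5785) = -3304/1157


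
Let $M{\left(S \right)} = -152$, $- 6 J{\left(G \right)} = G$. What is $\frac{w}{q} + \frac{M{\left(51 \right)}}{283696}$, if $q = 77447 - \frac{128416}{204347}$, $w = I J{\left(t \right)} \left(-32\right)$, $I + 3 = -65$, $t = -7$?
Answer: $\frac{54287671818923}{1683657781863498} \approx 0.032244$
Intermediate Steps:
$I = -68$ ($I = -3 - 65 = -68$)
$J{\left(G \right)} = - \frac{G}{6}$
$w = \frac{7616}{3}$ ($w = - 68 \left(\left(- \frac{1}{6}\right) \left(-7\right)\right) \left(-32\right) = \left(-68\right) \frac{7}{6} \left(-32\right) = \left(- \frac{238}{3}\right) \left(-32\right) = \frac{7616}{3} \approx 2538.7$)
$q = \frac{15825933693}{204347}$ ($q = 77447 - 128416 \cdot \frac{1}{204347} = 77447 - \frac{128416}{204347} = \frac{15825933693}{204347} \approx 77446.0$)
$\frac{w}{q} + \frac{M{\left(51 \right)}}{283696} = \frac{7616}{3 \cdot \frac{15825933693}{204347}} - \frac{152}{283696} = \frac{7616}{3} \cdot \frac{204347}{15825933693} - \frac{19}{35462} = \frac{1556306752}{47477801079} - \frac{19}{35462} = \frac{54287671818923}{1683657781863498}$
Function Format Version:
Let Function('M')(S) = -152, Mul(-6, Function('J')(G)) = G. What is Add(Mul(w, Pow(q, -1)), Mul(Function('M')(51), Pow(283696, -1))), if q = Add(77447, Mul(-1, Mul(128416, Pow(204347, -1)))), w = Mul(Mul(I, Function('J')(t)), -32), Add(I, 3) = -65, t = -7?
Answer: Rational(54287671818923, 1683657781863498) ≈ 0.032244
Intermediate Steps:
I = -68 (I = Add(-3, -65) = -68)
Function('J')(G) = Mul(Rational(-1, 6), G)
w = Rational(7616, 3) (w = Mul(Mul(-68, Mul(Rational(-1, 6), -7)), -32) = Mul(Mul(-68, Rational(7, 6)), -32) = Mul(Rational(-238, 3), -32) = Rational(7616, 3) ≈ 2538.7)
q = Rational(15825933693, 204347) (q = Add(77447, Mul(-1, Mul(128416, Rational(1, 204347)))) = Add(77447, Mul(-1, Rational(128416, 204347))) = Add(77447, Rational(-128416, 204347)) = Rational(15825933693, 204347) ≈ 77446.)
Add(Mul(w, Pow(q, -1)), Mul(Function('M')(51), Pow(283696, -1))) = Add(Mul(Rational(7616, 3), Pow(Rational(15825933693, 204347), -1)), Mul(-152, Pow(283696, -1))) = Add(Mul(Rational(7616, 3), Rational(204347, 15825933693)), Mul(-152, Rational(1, 283696))) = Add(Rational(1556306752, 47477801079), Rational(-19, 35462)) = Rational(54287671818923, 1683657781863498)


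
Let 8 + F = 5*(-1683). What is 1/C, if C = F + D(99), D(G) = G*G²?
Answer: 1/961876 ≈ 1.0396e-6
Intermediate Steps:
F = -8423 (F = -8 + 5*(-1683) = -8 - 8415 = -8423)
D(G) = G³
C = 961876 (C = -8423 + 99³ = -8423 + 970299 = 961876)
1/C = 1/961876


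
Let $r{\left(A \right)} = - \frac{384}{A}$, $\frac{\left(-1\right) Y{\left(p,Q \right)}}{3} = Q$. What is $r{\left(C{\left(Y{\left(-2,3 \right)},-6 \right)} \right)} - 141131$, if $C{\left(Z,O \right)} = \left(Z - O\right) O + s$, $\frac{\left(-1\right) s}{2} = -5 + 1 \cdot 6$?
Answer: $-141155$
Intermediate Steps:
$Y{\left(p,Q \right)} = - 3 Q$
$s = -2$ ($s = - 2 \left(-5 + 1 \cdot 6\right) = - 2 \left(-5 + 6\right) = \left(-2\right) 1 = -2$)
$C{\left(Z,O \right)} = -2 + O \left(Z - O\right)$ ($C{\left(Z,O \right)} = \left(Z - O\right) O - 2 = O \left(Z - O\right) - 2 = -2 + O \left(Z - O\right)$)
$r{\left(C{\left(Y{\left(-2,3 \right)},-6 \right)} \right)} - 141131 = - \frac{384}{-2 - \left(-6\right)^{2} - 6 \left(\left(-3\right) 3\right)} - 141131 = - \frac{384}{-2 - 36 - -54} - 141131 = - \frac{384}{-2 - 36 + 54} - 141131 = - \frac{384}{16} - 141131 = \left(-384\right) \frac{1}{16} - 141131 = -24 - 141131 = -141155$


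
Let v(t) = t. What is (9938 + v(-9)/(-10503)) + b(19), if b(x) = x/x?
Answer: 11598814/1167 ≈ 9939.0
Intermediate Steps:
b(x) = 1
(9938 + v(-9)/(-10503)) + b(19) = (9938 - 9/(-10503)) + 1 = (9938 - 9*(-1/10503)) + 1 = (9938 + 1/1167) + 1 = 11597647/1167 + 1 = 11598814/1167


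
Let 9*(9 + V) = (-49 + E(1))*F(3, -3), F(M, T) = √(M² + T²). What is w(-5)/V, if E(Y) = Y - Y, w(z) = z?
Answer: -405/4073 + 735*√2/4073 ≈ 0.15577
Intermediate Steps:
E(Y) = 0
V = -9 - 49*√2/3 (V = -9 + ((-49 + 0)*√(3² + (-3)²))/9 = -9 + (-49*√(9 + 9))/9 = -9 + (-147*√2)/9 = -9 - 49*√2/3 ≈ -32.099)
w(-5)/V = -5/(-9 - 49*√2/3)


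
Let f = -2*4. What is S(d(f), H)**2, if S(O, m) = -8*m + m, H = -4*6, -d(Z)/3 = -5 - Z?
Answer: 28224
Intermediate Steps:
f = -8
d(Z) = 15 + 3*Z (d(Z) = -3*(-5 - Z) = 15 + 3*Z)
H = -24
S(O, m) = -7*m
S(d(f), H)**2 = (-7*(-24))**2 = 168**2 = 28224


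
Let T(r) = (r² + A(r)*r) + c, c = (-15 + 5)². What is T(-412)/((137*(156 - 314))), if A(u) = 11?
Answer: -82656/10823 ≈ -7.6371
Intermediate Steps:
c = 100 (c = (-10)² = 100)
T(r) = 100 + r² + 11*r (T(r) = (r² + 11*r) + 100 = 100 + r² + 11*r)
T(-412)/((137*(156 - 314))) = (100 + (-412)² + 11*(-412))/((137*(156 - 314))) = (100 + 169744 - 4532)/((137*(-158))) = 165312/(-21646) = 165312*(-1/21646) = -82656/10823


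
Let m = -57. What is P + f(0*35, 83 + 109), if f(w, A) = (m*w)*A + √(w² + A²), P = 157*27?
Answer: 4431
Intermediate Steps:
P = 4239
f(w, A) = √(A² + w²) - 57*A*w (f(w, A) = (-57*w)*A + √(w² + A²) = -57*A*w + √(A² + w²) = √(A² + w²) - 57*A*w)
P + f(0*35, 83 + 109) = 4239 + (√((83 + 109)² + (0*35)²) - 57*(83 + 109)*0*35) = 4239 + (√(192² + 0²) - 57*192*0) = 4239 + (√(36864 + 0) + 0) = 4239 + (√36864 + 0) = 4239 + (192 + 0) = 4239 + 192 = 4431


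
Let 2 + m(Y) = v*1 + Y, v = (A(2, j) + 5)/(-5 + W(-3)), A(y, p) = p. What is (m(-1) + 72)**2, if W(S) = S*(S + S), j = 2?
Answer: 817216/169 ≈ 4835.6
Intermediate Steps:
W(S) = 2*S**2 (W(S) = S*(2*S) = 2*S**2)
v = 7/13 (v = (2 + 5)/(-5 + 2*(-3)**2) = 7/(-5 + 2*9) = 7/(-5 + 18) = 7/13 ≈ 0.53846)
m(Y) = -19/13 + Y (m(Y) = -2 + ((7/13)*1 + Y) = -2 + (7/13 + Y) = -19/13 + Y)
(m(-1) + 72)**2 = ((-19/13 - 1) + 72)**2 = (-32/13 + 72)**2 = (904/13)**2 = 817216/169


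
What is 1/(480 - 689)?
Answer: -1/209 ≈ -0.0047847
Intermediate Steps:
1/(480 - 689) = 1/(-209) = -1/209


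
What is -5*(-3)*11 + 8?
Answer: 173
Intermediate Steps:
-5*(-3)*11 + 8 = 15*11 + 8 = 165 + 8 = 173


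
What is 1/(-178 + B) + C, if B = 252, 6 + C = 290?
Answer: 21017/74 ≈ 284.01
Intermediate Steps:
C = 284 (C = -6 + 290 = 284)
1/(-178 + B) + C = 1/(-178 + 252) + 284 = 1/74 + 284 = 21017/74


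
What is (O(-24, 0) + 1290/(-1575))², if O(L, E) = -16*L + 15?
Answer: 1747992481/11025 ≈ 1.5855e+5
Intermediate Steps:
O(L, E) = 15 - 16*L
(O(-24, 0) + 1290/(-1575))² = ((15 - 16*(-24)) + 1290/(-1575))² = ((15 + 384) + 1290*(-1/1575))² = (399 - 86/105)² = (41809/105)² = 1747992481/11025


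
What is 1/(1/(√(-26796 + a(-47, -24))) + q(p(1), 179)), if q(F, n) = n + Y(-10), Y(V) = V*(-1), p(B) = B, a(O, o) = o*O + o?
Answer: 4855788/917743933 + 2*I*√6423/917743933 ≈ 0.005291 + 1.7465e-7*I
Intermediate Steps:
a(O, o) = o + O*o (a(O, o) = O*o + o = o + O*o)
Y(V) = -V
q(F, n) = 10 + n (q(F, n) = n - 1*(-10) = n + 10 = 10 + n)
1/(1/(√(-26796 + a(-47, -24))) + q(p(1), 179)) = 1/(1/(√(-26796 - 24*(1 - 47))) + (10 + 179)) = 1/(1/(√(-26796 - 24*(-46))) + 189) = 1/(1/(√(-26796 + 1104)) + 189) = 1/(1/(√(-25692)) + 189) = 1/(1/(2*I*√6423) + 189) = 1/(-I*√6423/12846 + 189) = 1/(189 - I*√6423/12846)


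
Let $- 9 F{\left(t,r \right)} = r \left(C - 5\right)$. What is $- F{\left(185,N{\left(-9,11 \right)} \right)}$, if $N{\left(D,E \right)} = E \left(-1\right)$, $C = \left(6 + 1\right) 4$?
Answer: $- \frac{253}{9} \approx -28.111$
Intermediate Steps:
$C = 28$ ($C = 7 \cdot 4 = 28$)
$N{\left(D,E \right)} = - E$
$F{\left(t,r \right)} = - \frac{23 r}{9}$ ($F{\left(t,r \right)} = - \frac{r \left(28 - 5\right)}{9} = - \frac{r 23}{9} = - \frac{23 r}{9}$)
$- F{\left(185,N{\left(-9,11 \right)} \right)} = - \frac{\left(-23\right) \left(\left(-1\right) 11\right)}{9} = - \frac{\left(-23\right) \left(-11\right)}{9} = \left(-1\right) \frac{253}{9} = - \frac{253}{9}$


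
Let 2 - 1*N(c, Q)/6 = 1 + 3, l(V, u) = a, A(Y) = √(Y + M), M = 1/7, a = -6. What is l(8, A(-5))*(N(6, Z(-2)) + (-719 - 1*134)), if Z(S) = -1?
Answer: 5190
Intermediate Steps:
M = ⅐ ≈ 0.14286
A(Y) = √(⅐ + Y) (A(Y) = √(Y + ⅐) = √(⅐ + Y))
l(V, u) = -6
N(c, Q) = -12 (N(c, Q) = 12 - 6*(1 + 3) = 12 - 6*4 = 12 - 24 = -12)
l(8, A(-5))*(N(6, Z(-2)) + (-719 - 1*134)) = -6*(-12 + (-719 - 1*134)) = -6*(-12 + (-719 - 134)) = -6*(-12 - 853) = -6*(-865) = 5190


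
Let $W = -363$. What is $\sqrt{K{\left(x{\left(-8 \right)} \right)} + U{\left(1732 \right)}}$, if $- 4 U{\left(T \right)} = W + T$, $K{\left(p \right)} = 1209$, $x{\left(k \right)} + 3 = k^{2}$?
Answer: $\frac{\sqrt{3467}}{2} \approx 29.441$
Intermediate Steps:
$x{\left(k \right)} = -3 + k^{2}$
$U{\left(T \right)} = \frac{363}{4} - \frac{T}{4}$ ($U{\left(T \right)} = - \frac{-363 + T}{4} = \frac{363}{4} - \frac{T}{4}$)
$\sqrt{K{\left(x{\left(-8 \right)} \right)} + U{\left(1732 \right)}} = \sqrt{1209 + \left(\frac{363}{4} - 433\right)} = \sqrt{1209 - \frac{1369}{4}} = \sqrt{\frac{3467}{4}} = \frac{\sqrt{3467}}{2}$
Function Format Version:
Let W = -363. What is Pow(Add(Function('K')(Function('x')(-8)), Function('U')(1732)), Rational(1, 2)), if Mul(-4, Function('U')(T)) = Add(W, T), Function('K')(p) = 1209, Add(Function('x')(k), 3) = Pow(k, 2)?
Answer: Mul(Rational(1, 2), Pow(3467, Rational(1, 2))) ≈ 29.441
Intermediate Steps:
Function('x')(k) = Add(-3, Pow(k, 2))
Function('U')(T) = Add(Rational(363, 4), Mul(Rational(-1, 4), T)) (Function('U')(T) = Mul(Rational(-1, 4), Add(-363, T)) = Add(Rational(363, 4), Mul(Rational(-1, 4), T)))
Pow(Add(Function('K')(Function('x')(-8)), Function('U')(1732)), Rational(1, 2)) = Pow(Add(1209, Add(Rational(363, 4), Mul(Rational(-1, 4), 1732))), Rational(1, 2)) = Pow(Add(1209, Add(Rational(363, 4), -433)), Rational(1, 2)) = Pow(Add(1209, Rational(-1369, 4)), Rational(1, 2)) = Pow(Rational(3467, 4), Rational(1, 2)) = Mul(Rational(1, 2), Pow(3467, Rational(1, 2)))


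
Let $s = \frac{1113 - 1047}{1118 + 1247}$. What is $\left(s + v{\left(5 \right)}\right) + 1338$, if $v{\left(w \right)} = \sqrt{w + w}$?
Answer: $\frac{287676}{215} + \sqrt{10} \approx 1341.2$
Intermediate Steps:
$v{\left(w \right)} = \sqrt{2} \sqrt{w}$ ($v{\left(w \right)} = \sqrt{2 w} = \sqrt{2} \sqrt{w}$)
$s = \frac{6}{215}$ ($s = \frac{66}{2365} = 66 \cdot \frac{1}{2365} = \frac{6}{215} \approx 0.027907$)
$\left(s + v{\left(5 \right)}\right) + 1338 = \left(\frac{6}{215} + \sqrt{2} \sqrt{5}\right) + 1338 = \left(\frac{6}{215} + \sqrt{10}\right) + 1338 = \frac{287676}{215} + \sqrt{10}$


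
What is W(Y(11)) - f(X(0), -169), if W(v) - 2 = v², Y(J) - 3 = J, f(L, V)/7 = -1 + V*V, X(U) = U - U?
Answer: -199722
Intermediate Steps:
X(U) = 0
f(L, V) = -7 + 7*V² (f(L, V) = 7*(-1 + V*V) = 7*(-1 + V²) = -7 + 7*V²)
Y(J) = 3 + J
W(v) = 2 + v²
W(Y(11)) - f(X(0), -169) = (2 + (3 + 11)²) - (-7 + 7*(-169)²) = (2 + 14²) - (-7 + 7*28561) = (2 + 196) - (-7 + 199927) = 198 - 1*199920 = 198 - 199920 = -199722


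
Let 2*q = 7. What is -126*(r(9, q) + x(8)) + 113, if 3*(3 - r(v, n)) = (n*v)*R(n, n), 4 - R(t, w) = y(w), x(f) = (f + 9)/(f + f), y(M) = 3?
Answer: 7393/8 ≈ 924.13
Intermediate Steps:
q = 7/2 (q = (1/2)*7 = 7/2 ≈ 3.5000)
x(f) = (9 + f)/(2*f) (x(f) = (9 + f)/((2*f)) = (9 + f)*(1/(2*f)) = (9 + f)/(2*f))
R(t, w) = 1 (R(t, w) = 4 - 1*3 = 4 - 3 = 1)
r(v, n) = 3 - n*v/3
-126*(r(9, q) + x(8)) + 113 = -126*((3 - 1/3*7/2*9) + (1/2)*(9 + 8)/8) + 113 = -126*((3 - 21/2) + (1/2)*(1/8)*17) + 113 = -126*(-15/2 + 17/16) + 113 = -126*(-103/16) + 113 = 6489/8 + 113 = 7393/8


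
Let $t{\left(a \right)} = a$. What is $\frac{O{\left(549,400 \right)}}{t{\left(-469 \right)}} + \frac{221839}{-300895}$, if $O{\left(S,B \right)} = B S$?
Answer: $- \frac{9454369213}{20159965} \approx -468.97$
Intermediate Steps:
$\frac{O{\left(549,400 \right)}}{t{\left(-469 \right)}} + \frac{221839}{-300895} = \frac{400 \cdot 549}{-469} + \frac{221839}{-300895} = 219600 \left(- \frac{1}{469}\right) + 221839 \left(- \frac{1}{300895}\right) = - \frac{219600}{469} - \frac{221839}{300895} = - \frac{9454369213}{20159965}$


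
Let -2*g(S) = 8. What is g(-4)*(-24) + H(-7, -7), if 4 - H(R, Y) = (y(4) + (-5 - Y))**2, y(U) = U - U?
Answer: 96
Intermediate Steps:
g(S) = -4 (g(S) = -1/2*8 = -4)
y(U) = 0
H(R, Y) = 4 - (-5 - Y)**2 (H(R, Y) = 4 - (0 + (-5 - Y))**2 = 4 - (-5 - Y)**2)
g(-4)*(-24) + H(-7, -7) = -4*(-24) + (4 - (5 - 7)**2) = 96 + (4 - 1*(-2)**2) = 96 + (4 - 1*4) = 96 + (4 - 4) = 96 + 0 = 96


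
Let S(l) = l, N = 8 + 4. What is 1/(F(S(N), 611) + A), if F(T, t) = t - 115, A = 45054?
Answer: 1/45550 ≈ 2.1954e-5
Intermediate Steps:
N = 12
F(T, t) = -115 + t
1/(F(S(N), 611) + A) = 1/((-115 + 611) + 45054) = 1/(496 + 45054) = 1/45550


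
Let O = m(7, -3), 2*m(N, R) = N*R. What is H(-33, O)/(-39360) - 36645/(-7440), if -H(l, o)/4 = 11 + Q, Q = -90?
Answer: 374999/76260 ≈ 4.9174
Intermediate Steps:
m(N, R) = N*R/2 (m(N, R) = (N*R)/2 = N*R/2)
O = -21/2 (O = (½)*7*(-3) = -21/2 ≈ -10.500)
H(l, o) = 316 (H(l, o) = -4*(11 - 90) = -4*(-79) = 316)
H(-33, O)/(-39360) - 36645/(-7440) = 316/(-39360) - 36645/(-7440) = 316*(-1/39360) - 36645*(-1/7440) = -79/9840 + 2443/496 = 374999/76260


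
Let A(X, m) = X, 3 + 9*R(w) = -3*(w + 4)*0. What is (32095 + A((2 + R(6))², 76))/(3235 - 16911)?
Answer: -72220/30771 ≈ -2.3470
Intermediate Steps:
R(w) = -⅓ (R(w) = -⅓ + (-3*(w + 4)*0)/9 = -⅓ + (-3*(4 + w)*0)/9 = -⅓ + ((-12 - 3*w)*0)/9 = -⅓ + (⅑)*0 = -⅓ + 0 = -⅓)
(32095 + A((2 + R(6))², 76))/(3235 - 16911) = (32095 + (2 - ⅓)²)/(3235 - 16911) = (32095 + (5/3)²)/(-13676) = (32095 + 25/9)*(-1/13676) = (288880/9)*(-1/13676) = -72220/30771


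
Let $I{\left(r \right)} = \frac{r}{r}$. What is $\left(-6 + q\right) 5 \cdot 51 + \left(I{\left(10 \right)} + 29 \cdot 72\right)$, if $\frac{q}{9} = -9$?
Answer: $-20096$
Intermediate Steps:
$q = -81$ ($q = 9 \left(-9\right) = -81$)
$I{\left(r \right)} = 1$
$\left(-6 + q\right) 5 \cdot 51 + \left(I{\left(10 \right)} + 29 \cdot 72\right) = \left(-6 - 81\right) 5 \cdot 51 + \left(1 + 29 \cdot 72\right) = \left(-87\right) 5 \cdot 51 + \left(1 + 2088\right) = \left(-435\right) 51 + 2089 = -22185 + 2089 = -20096$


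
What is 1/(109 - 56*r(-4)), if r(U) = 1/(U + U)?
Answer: 1/116 ≈ 0.0086207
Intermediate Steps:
r(U) = 1/(2*U)
1/(109 - 56*r(-4)) = 1/(109 - 28/(-4)) = 1/(109 - 28*(-1)/4) = 1/(109 - 56*(-⅛)) = 1/(109 + 7) = 1/116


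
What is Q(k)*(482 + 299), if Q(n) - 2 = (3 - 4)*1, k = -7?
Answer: 781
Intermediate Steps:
Q(n) = 1 (Q(n) = 2 + (3 - 4)*1 = 2 - 1*1 = 2 - 1 = 1)
Q(k)*(482 + 299) = 1*(482 + 299) = 1*781 = 781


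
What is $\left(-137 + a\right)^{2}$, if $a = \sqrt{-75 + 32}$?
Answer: $\left(137 - i \sqrt{43}\right)^{2} \approx 18726.0 - 1796.7 i$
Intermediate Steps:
$a = i \sqrt{43}$ ($a = \sqrt{-43} = i \sqrt{43} \approx 6.5574 i$)
$\left(-137 + a\right)^{2} = \left(-137 + i \sqrt{43}\right)^{2}$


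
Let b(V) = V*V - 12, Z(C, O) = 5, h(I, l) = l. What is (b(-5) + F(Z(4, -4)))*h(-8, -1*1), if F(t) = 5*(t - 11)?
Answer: 17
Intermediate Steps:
F(t) = -55 + 5*t (F(t) = 5*(-11 + t) = -55 + 5*t)
b(V) = -12 + V² (b(V) = V² - 12 = -12 + V²)
(b(-5) + F(Z(4, -4)))*h(-8, -1*1) = ((-12 + (-5)²) + (-55 + 5*5))*(-1*1) = ((-12 + 25) + (-55 + 25))*(-1) = (13 - 30)*(-1) = -17*(-1) = 17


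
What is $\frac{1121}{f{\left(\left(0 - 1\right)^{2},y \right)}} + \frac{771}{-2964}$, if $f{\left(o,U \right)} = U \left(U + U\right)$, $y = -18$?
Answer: $\frac{235253}{160056} \approx 1.4698$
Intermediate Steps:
$f{\left(o,U \right)} = 2 U^{2}$ ($f{\left(o,U \right)} = U 2 U = 2 U^{2}$)
$\frac{1121}{f{\left(\left(0 - 1\right)^{2},y \right)}} + \frac{771}{-2964} = \frac{1121}{2 \left(-18\right)^{2}} + \frac{771}{-2964} = \frac{1121}{2 \cdot 324} + 771 \left(- \frac{1}{2964}\right) = \frac{1121}{648} - \frac{257}{988} = \frac{235253}{160056}$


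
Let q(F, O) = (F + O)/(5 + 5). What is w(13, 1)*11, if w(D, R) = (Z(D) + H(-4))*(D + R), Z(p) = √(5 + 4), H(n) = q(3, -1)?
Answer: 2464/5 ≈ 492.80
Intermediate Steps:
q(F, O) = F/10 + O/10 (q(F, O) = (F + O)/10 = (F + O)*(⅒) = F/10 + O/10)
H(n) = ⅕ (H(n) = (⅒)*3 + (⅒)*(-1) = 3/10 - ⅒ = ⅕)
Z(p) = 3 (Z(p) = √9 = 3)
w(D, R) = 16*D/5 + 16*R/5 (w(D, R) = (3 + ⅕)*(D + R) = 16*(D + R)/5 = 16*D/5 + 16*R/5)
w(13, 1)*11 = ((16/5)*13 + (16/5)*1)*11 = (208/5 + 16/5)*11 = (224/5)*11 = 2464/5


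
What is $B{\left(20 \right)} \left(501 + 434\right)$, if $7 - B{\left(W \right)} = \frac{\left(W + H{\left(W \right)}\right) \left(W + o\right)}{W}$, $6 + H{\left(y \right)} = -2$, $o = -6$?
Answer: $-1309$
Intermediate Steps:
$H{\left(y \right)} = -8$ ($H{\left(y \right)} = -6 - 2 = -8$)
$B{\left(W \right)} = 7 - \frac{\left(-8 + W\right) \left(-6 + W\right)}{W}$ ($B{\left(W \right)} = 7 - \frac{\left(W - 8\right) \left(W - 6\right)}{W} = 7 - \frac{\left(-8 + W\right) \left(-6 + W\right)}{W}$)
$B{\left(20 \right)} \left(501 + 434\right) = \left(21 - 20 - \frac{48}{20}\right) \left(501 + 434\right) = \left(21 - 20 - \frac{12}{5}\right) 935 = \left(- \frac{7}{5}\right) 935 = -1309$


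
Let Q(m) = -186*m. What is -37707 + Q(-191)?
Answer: -2181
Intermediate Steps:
-37707 + Q(-191) = -37707 - 186*(-191) = -37707 + 35526 = -2181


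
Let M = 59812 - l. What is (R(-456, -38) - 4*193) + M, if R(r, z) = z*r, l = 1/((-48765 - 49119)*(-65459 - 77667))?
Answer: 1069896235485311/14009745384 ≈ 76368.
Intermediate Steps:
l = 1/14009745384 (l = 1/(-97884*(-143126)) = 1/14009745384 ≈ 7.1379e-11)
R(r, z) = r*z
M = 837950890907807/14009745384 (M = 59812 - 1*1/14009745384 = 59812 - 1/14009745384 = 837950890907807/14009745384 ≈ 59812.)
(R(-456, -38) - 4*193) + M = (-456*(-38) - 4*193) + 837950890907807/14009745384 = (17328 - 772) + 837950890907807/14009745384 = 16556 + 837950890907807/14009745384 = 1069896235485311/14009745384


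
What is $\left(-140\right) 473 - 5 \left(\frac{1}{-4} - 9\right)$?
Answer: $- \frac{264695}{4} \approx -66174.0$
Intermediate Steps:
$\left(-140\right) 473 - 5 \left(\frac{1}{-4} - 9\right) = -66220 - 5 \left(- \frac{1}{4} - 9\right) = -66220 - - \frac{185}{4} = -66220 + \frac{185}{4} = - \frac{264695}{4}$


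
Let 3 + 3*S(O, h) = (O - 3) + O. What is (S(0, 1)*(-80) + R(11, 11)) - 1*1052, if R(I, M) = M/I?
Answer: -891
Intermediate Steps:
S(O, h) = -2 + 2*O/3 (S(O, h) = -1 + ((O - 3) + O)/3 = -1 + ((-3 + O) + O)/3 = -1 + (-3 + 2*O)/3 = -1 + (-1 + 2*O/3) = -2 + 2*O/3)
(S(0, 1)*(-80) + R(11, 11)) - 1*1052 = ((-2 + (⅔)*0)*(-80) + 11/11) - 1*1052 = ((-2 + 0)*(-80) + 11*(1/11)) - 1052 = (-2*(-80) + 1) - 1052 = (160 + 1) - 1052 = 161 - 1052 = -891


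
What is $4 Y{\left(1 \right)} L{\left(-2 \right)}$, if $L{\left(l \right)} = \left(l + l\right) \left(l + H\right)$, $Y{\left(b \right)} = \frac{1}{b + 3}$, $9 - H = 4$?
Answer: $-12$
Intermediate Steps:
$H = 5$ ($H = 9 - 4 = 5$)
$Y{\left(b \right)} = \frac{1}{3 + b}$
$L{\left(l \right)} = 2 l \left(5 + l\right)$ ($L{\left(l \right)} = \left(l + l\right) \left(l + 5\right) = 2 l \left(5 + l\right)$)
$4 Y{\left(1 \right)} L{\left(-2 \right)} = \frac{4}{3 + 1} \cdot 2 \left(-2\right) \left(5 - 2\right) = \frac{4}{4} \cdot 2 \left(-2\right) 3 = 4 \cdot \frac{1}{4} \left(-12\right) = 1 \left(-12\right) = -12$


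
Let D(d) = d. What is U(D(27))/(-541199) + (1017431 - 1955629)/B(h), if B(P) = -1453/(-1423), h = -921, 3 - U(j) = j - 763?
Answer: -722530840082813/786362147 ≈ -9.1883e+5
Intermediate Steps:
U(j) = 766 - j (U(j) = 3 - (j - 763) = 3 - (-763 + j) = 3 + (763 - j) = 766 - j)
B(P) = 1453/1423 (B(P) = -1453*(-1/1423) = 1453/1423)
U(D(27))/(-541199) + (1017431 - 1955629)/B(h) = (766 - 1*27)/(-541199) + (1017431 - 1955629)/(1453/1423) = (766 - 27)*(-1/541199) - 938198*1423/1453 = 739*(-1/541199) - 1335055754/1453 = -739/541199 - 1335055754/1453 = -722530840082813/786362147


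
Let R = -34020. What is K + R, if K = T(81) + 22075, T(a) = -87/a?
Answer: -322544/27 ≈ -11946.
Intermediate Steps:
K = 595996/27 (K = -87/81 + 22075 = -87*1/81 + 22075 = -29/27 + 22075 = 595996/27 ≈ 22074.)
K + R = 595996/27 - 34020 = -322544/27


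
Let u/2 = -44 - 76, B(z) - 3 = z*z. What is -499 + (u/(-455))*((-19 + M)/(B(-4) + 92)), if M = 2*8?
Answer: -1680181/3367 ≈ -499.01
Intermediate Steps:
B(z) = 3 + z² (B(z) = 3 + z*z = 3 + z²)
u = -240 (u = 2*(-44 - 76) = 2*(-120) = -240)
M = 16
-499 + (u/(-455))*((-19 + M)/(B(-4) + 92)) = -499 + (-240/(-455))*((-19 + 16)/((3 + (-4)²) + 92)) = -499 + (-240*(-1/455))*(-3/((3 + 16) + 92)) = -499 + 48*(-3/(19 + 92))/91 = -499 + 48*(-3/111)/91 = -499 + 48*(-3*1/111)/91 = -499 + (48/91)*(-1/37) = -499 - 48/3367 = -1680181/3367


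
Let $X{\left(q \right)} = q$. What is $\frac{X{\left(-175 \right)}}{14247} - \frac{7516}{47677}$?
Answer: $- \frac{115423927}{679254219} \approx -0.16993$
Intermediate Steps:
$\frac{X{\left(-175 \right)}}{14247} - \frac{7516}{47677} = - \frac{175}{14247} - \frac{7516}{47677} = - \frac{115423927}{679254219}$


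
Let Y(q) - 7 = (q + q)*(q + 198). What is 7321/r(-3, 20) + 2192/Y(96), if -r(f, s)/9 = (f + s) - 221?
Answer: 417331567/103651380 ≈ 4.0263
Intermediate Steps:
r(f, s) = 1989 - 9*f - 9*s (r(f, s) = -9*((f + s) - 221) = -9*(-221 + f + s) = 1989 - 9*f - 9*s)
Y(q) = 7 + 2*q*(198 + q) (Y(q) = 7 + (q + q)*(q + 198) = 7 + (2*q)*(198 + q) = 7 + 2*q*(198 + q))
7321/r(-3, 20) + 2192/Y(96) = 7321/(1989 - 9*(-3) - 9*20) + 2192/(7 + 2*96² + 396*96) = 7321/(1989 + 27 - 180) + 2192/(7 + 2*9216 + 38016) = 7321/1836 + 2192/(7 + 18432 + 38016) = 7321*(1/1836) + 2192/56455 = 7321/1836 + 2192*(1/56455) = 7321/1836 + 2192/56455 = 417331567/103651380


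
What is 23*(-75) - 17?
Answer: -1742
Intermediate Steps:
23*(-75) - 17 = -1725 - 17 = -1742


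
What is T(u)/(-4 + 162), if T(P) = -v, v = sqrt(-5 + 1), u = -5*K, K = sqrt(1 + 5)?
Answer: -I/79 ≈ -0.012658*I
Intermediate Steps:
K = sqrt(6) ≈ 2.4495
u = -5*sqrt(6) ≈ -12.247
v = 2*I (v = sqrt(-4) = 2*I ≈ 2.0*I)
T(P) = -2*I
T(u)/(-4 + 162) = (-2*I)/(-4 + 162) = -2*I/158 = -2*I*(1/158) = -I/79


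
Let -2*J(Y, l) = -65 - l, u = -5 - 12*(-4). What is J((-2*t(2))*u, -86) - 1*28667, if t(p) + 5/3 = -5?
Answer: -57355/2 ≈ -28678.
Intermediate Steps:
t(p) = -20/3 (t(p) = -5/3 - 5 = -20/3)
u = 43 (u = -5 - 2*(-24) = -5 + 48 = 43)
J(Y, l) = 65/2 + l/2 (J(Y, l) = -(-65 - l)/2 = 65/2 + l/2)
J((-2*t(2))*u, -86) - 1*28667 = (65/2 + (½)*(-86)) - 1*28667 = (65/2 - 43) - 28667 = -21/2 - 28667 = -57355/2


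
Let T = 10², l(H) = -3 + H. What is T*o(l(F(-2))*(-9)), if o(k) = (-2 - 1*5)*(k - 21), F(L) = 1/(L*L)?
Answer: -2625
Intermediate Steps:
F(L) = L⁻²
T = 100
o(k) = 147 - 7*k (o(k) = (-2 - 5)*(-21 + k) = -7*(-21 + k) = 147 - 7*k)
T*o(l(F(-2))*(-9)) = 100*(147 - 7*(-3 + (-2)⁻²)*(-9)) = 100*(147 - 7*(-3 + ¼)*(-9)) = 100*(147 - (-77)*(-9)/4) = 100*(147 - 7*99/4) = 100*(147 - 693/4) = 100*(-105/4) = -2625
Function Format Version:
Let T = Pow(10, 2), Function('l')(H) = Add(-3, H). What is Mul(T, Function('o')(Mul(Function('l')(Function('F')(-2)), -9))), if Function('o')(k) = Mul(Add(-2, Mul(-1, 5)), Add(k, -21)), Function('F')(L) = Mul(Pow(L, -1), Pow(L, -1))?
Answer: -2625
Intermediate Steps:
Function('F')(L) = Pow(L, -2)
T = 100
Function('o')(k) = Add(147, Mul(-7, k)) (Function('o')(k) = Mul(Add(-2, -5), Add(-21, k)) = Mul(-7, Add(-21, k)) = Add(147, Mul(-7, k)))
Mul(T, Function('o')(Mul(Function('l')(Function('F')(-2)), -9))) = Mul(100, Add(147, Mul(-7, Mul(Add(-3, Pow(-2, -2)), -9)))) = Mul(100, Add(147, Mul(-7, Mul(Add(-3, Rational(1, 4)), -9)))) = Mul(100, Add(147, Mul(-7, Mul(Rational(-11, 4), -9)))) = Mul(100, Add(147, Mul(-7, Rational(99, 4)))) = Mul(100, Add(147, Rational(-693, 4))) = Mul(100, Rational(-105, 4)) = -2625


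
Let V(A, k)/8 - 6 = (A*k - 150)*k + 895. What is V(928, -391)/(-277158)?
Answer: -567732476/138579 ≈ -4096.8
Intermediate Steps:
V(A, k) = 7208 + 8*k*(-150 + A*k) (V(A, k) = 48 + 8*((A*k - 150)*k + 895) = 48 + 8*((-150 + A*k)*k + 895) = 48 + 8*(k*(-150 + A*k) + 895) = 48 + 8*(895 + k*(-150 + A*k)) = 48 + (7160 + 8*k*(-150 + A*k)) = 7208 + 8*k*(-150 + A*k))
V(928, -391)/(-277158) = (7208 - 1200*(-391) + 8*928*(-391)²)/(-277158) = (7208 + 469200 + 8*928*152881)*(-1/277158) = (7208 + 469200 + 1134988544)*(-1/277158) = 1135464952*(-1/277158) = -567732476/138579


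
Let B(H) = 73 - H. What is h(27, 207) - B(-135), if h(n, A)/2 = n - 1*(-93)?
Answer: 32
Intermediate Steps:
h(n, A) = 186 + 2*n (h(n, A) = 2*(n - 1*(-93)) = 2*(n + 93) = 2*(93 + n) = 186 + 2*n)
h(27, 207) - B(-135) = (186 + 2*27) - (73 - 1*(-135)) = (186 + 54) - (73 + 135) = 240 - 1*208 = 240 - 208 = 32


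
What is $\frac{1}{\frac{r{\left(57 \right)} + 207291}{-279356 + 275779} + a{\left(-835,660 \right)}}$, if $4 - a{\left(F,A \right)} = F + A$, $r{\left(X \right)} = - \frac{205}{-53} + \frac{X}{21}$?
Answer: $\frac{1327067}{160637590} \approx 0.0082612$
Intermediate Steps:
$r{\left(X \right)} = \frac{205}{53} + \frac{X}{21}$ ($r{\left(X \right)} = \left(-205\right) \left(- \frac{1}{53}\right) + X \frac{1}{21} = \frac{205}{53} + \frac{X}{21}$)
$a{\left(F,A \right)} = 4 - A - F$ ($a{\left(F,A \right)} = 4 - \left(F + A\right) = 4 - \left(A + F\right) = 4 - A - F$)
$\frac{1}{\frac{r{\left(57 \right)} + 207291}{-279356 + 275779} + a{\left(-835,660 \right)}} = \frac{1}{\frac{\left(\frac{205}{53} + \frac{1}{21} \cdot 57\right) + 207291}{-279356 + 275779} - -179} = \frac{1}{\frac{\left(\frac{205}{53} + \frac{19}{7}\right) + 207291}{-3577} + \left(4 - 660 + 835\right)} = \frac{1}{\left(\frac{2442}{371} + 207291\right) \left(- \frac{1}{3577}\right) + 179} = \frac{1}{\frac{76907403}{371} \left(- \frac{1}{3577}\right) + 179} = \frac{1}{- \frac{76907403}{1327067} + 179} = \frac{1}{\frac{160637590}{1327067}} = \frac{1327067}{160637590}$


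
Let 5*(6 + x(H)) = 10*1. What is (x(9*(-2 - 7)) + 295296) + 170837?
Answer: 466129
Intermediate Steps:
x(H) = -4 (x(H) = -6 + (10*1)/5 = -6 + (⅕)*10 = -6 + 2 = -4)
(x(9*(-2 - 7)) + 295296) + 170837 = (-4 + 295296) + 170837 = 295292 + 170837 = 466129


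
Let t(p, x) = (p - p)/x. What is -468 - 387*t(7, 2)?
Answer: -468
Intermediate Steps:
t(p, x) = 0 (t(p, x) = 0/x = 0)
-468 - 387*t(7, 2) = -468 - 387*0 = -468 + 0 = -468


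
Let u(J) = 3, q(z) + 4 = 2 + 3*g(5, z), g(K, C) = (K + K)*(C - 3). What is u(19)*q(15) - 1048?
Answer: 26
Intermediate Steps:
g(K, C) = 2*K*(-3 + C) (g(K, C) = (2*K)*(-3 + C) = 2*K*(-3 + C))
q(z) = -92 + 30*z (q(z) = -4 + (2 + 3*(2*5*(-3 + z))) = -4 + (2 + 3*(-30 + 10*z)) = -4 + (2 + (-90 + 30*z)) = -4 + (-88 + 30*z) = -92 + 30*z)
u(19)*q(15) - 1048 = 3*(-92 + 30*15) - 1048 = 3*(-92 + 450) - 1048 = 3*358 - 1048 = 1074 - 1048 = 26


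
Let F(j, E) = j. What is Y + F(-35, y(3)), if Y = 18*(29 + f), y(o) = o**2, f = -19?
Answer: 145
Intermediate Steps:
Y = 180 (Y = 18*(29 - 19) = 18*10 = 180)
Y + F(-35, y(3)) = 180 - 35 = 145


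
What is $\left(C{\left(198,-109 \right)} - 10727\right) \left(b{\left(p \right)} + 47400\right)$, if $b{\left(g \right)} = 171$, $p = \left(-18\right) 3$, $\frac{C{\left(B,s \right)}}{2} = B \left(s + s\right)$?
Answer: $-4617003405$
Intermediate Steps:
$C{\left(B,s \right)} = 4 B s$ ($C{\left(B,s \right)} = 2 B \left(s + s\right) = 2 B 2 s = 2 \cdot 2 B s = 4 B s$)
$p = -54$
$\left(C{\left(198,-109 \right)} - 10727\right) \left(b{\left(p \right)} + 47400\right) = \left(4 \cdot 198 \left(-109\right) - 10727\right) \left(171 + 47400\right) = \left(-86328 - 10727\right) 47571 = \left(-97055\right) 47571 = -4617003405$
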